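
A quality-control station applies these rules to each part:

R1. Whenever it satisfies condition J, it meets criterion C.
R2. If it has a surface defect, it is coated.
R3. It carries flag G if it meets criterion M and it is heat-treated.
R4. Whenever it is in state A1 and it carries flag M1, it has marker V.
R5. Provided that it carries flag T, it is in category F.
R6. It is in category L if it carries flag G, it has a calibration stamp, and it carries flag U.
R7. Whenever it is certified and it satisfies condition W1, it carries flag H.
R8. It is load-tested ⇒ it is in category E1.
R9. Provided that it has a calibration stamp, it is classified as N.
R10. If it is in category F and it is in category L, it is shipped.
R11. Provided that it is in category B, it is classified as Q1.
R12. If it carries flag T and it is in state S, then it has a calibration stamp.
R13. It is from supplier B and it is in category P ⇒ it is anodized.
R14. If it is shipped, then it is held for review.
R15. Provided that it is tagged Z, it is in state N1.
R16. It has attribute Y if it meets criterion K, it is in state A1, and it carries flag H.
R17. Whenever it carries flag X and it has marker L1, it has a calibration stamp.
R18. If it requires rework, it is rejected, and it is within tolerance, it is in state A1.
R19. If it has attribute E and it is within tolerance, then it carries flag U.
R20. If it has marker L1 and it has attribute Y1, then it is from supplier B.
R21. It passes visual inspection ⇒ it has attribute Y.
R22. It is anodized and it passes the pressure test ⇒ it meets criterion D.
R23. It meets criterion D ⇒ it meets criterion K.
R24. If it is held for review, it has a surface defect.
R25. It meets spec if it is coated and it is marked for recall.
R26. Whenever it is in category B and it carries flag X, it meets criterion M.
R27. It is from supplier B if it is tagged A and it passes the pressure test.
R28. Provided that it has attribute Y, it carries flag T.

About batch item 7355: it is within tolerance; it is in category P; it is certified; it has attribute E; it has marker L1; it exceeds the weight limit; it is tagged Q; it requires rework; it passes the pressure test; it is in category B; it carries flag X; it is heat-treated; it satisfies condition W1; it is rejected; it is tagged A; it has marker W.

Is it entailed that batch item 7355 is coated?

By R7 (it is certified, it satisfies condition W1): it carries flag H.
By R17 (it carries flag X, it has marker L1): it has a calibration stamp.
By R18 (it requires rework, it is rejected, it is within tolerance): it is in state A1.
By R19 (it has attribute E, it is within tolerance): it carries flag U.
By R26 (it is in category B, it carries flag X): it meets criterion M.
By R27 (it is tagged A, it passes the pressure test): it is from supplier B.
By R3 (it meets criterion M, it is heat-treated): it carries flag G.
By R6 (it carries flag G, it has a calibration stamp, it carries flag U): it is in category L.
By R13 (it is from supplier B, it is in category P): it is anodized.
By R22 (it is anodized, it passes the pressure test): it meets criterion D.
By R23 (it meets criterion D): it meets criterion K.
By R16 (it meets criterion K, it is in state A1, it carries flag H): it has attribute Y.
By R28 (it has attribute Y): it carries flag T.
By R5 (it carries flag T): it is in category F.
By R10 (it is in category F, it is in category L): it is shipped.
By R14 (it is shipped): it is held for review.
By R24 (it is held for review): it has a surface defect.
By R2 (it has a surface defect): it is coated.

Yes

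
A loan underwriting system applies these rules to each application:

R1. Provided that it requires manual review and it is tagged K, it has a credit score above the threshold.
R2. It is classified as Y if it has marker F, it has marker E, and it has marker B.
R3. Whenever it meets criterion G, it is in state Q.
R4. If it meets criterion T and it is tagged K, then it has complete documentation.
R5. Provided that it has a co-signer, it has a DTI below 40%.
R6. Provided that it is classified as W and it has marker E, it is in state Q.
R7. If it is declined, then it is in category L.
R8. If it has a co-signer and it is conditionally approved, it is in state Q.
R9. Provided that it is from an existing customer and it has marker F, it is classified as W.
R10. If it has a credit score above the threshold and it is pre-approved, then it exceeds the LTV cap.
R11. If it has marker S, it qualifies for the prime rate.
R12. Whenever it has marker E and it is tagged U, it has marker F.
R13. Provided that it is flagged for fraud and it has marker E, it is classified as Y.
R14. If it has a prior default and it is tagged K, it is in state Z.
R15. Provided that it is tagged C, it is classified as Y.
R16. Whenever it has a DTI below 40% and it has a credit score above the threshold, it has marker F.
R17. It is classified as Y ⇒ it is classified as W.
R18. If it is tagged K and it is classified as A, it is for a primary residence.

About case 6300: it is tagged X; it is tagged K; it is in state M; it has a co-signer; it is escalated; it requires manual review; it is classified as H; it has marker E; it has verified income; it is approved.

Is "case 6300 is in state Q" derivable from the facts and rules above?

Forward chaining from the given facts derives: has a credit score above the threshold, has a DTI below 40%, has marker F.
Rules concluding "it is in state Q": R3 needs "it meets criterion G"; R6 needs "it is classified as W"; R8 needs "it is conditionally approved" — none of these are established.

No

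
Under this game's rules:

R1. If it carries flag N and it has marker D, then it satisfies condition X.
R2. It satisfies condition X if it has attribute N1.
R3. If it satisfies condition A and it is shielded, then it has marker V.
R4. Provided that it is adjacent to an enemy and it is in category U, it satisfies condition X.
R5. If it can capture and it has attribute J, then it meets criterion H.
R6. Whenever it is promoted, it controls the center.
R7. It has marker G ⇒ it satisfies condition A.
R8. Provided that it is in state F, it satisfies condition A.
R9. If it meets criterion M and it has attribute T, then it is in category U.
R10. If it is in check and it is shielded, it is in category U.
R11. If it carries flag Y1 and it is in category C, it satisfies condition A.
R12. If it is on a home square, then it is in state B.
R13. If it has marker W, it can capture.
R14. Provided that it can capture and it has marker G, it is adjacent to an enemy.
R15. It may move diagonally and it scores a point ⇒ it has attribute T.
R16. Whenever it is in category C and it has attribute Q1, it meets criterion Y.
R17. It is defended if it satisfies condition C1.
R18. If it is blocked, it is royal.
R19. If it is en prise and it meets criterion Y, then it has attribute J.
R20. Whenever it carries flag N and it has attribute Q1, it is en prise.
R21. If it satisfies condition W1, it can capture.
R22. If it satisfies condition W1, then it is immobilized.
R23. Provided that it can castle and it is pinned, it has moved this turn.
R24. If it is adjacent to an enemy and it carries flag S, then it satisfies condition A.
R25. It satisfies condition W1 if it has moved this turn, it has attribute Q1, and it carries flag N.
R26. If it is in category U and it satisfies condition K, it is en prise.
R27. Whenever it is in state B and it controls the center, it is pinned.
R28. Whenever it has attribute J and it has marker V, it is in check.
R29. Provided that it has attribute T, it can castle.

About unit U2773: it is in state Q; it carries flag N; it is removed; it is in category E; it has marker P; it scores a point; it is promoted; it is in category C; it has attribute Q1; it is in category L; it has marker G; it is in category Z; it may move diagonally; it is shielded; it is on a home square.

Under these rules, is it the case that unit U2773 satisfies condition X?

By R6 (it is promoted): it controls the center.
By R7 (it has marker G): it satisfies condition A.
By R12 (it is on a home square): it is in state B.
By R15 (it may move diagonally, it scores a point): it has attribute T.
By R16 (it is in category C, it has attribute Q1): it meets criterion Y.
By R20 (it carries flag N, it has attribute Q1): it is en prise.
By R27 (it is in state B, it controls the center): it is pinned.
By R29 (it has attribute T): it can castle.
By R3 (it satisfies condition A, it is shielded): it has marker V.
By R19 (it is en prise, it meets criterion Y): it has attribute J.
By R23 (it can castle, it is pinned): it has moved this turn.
By R25 (it has moved this turn, it has attribute Q1, it carries flag N): it satisfies condition W1.
By R28 (it has attribute J, it has marker V): it is in check.
By R10 (it is in check, it is shielded): it is in category U.
By R21 (it satisfies condition W1): it can capture.
By R14 (it can capture, it has marker G): it is adjacent to an enemy.
By R4 (it is adjacent to an enemy, it is in category U): it satisfies condition X.

Yes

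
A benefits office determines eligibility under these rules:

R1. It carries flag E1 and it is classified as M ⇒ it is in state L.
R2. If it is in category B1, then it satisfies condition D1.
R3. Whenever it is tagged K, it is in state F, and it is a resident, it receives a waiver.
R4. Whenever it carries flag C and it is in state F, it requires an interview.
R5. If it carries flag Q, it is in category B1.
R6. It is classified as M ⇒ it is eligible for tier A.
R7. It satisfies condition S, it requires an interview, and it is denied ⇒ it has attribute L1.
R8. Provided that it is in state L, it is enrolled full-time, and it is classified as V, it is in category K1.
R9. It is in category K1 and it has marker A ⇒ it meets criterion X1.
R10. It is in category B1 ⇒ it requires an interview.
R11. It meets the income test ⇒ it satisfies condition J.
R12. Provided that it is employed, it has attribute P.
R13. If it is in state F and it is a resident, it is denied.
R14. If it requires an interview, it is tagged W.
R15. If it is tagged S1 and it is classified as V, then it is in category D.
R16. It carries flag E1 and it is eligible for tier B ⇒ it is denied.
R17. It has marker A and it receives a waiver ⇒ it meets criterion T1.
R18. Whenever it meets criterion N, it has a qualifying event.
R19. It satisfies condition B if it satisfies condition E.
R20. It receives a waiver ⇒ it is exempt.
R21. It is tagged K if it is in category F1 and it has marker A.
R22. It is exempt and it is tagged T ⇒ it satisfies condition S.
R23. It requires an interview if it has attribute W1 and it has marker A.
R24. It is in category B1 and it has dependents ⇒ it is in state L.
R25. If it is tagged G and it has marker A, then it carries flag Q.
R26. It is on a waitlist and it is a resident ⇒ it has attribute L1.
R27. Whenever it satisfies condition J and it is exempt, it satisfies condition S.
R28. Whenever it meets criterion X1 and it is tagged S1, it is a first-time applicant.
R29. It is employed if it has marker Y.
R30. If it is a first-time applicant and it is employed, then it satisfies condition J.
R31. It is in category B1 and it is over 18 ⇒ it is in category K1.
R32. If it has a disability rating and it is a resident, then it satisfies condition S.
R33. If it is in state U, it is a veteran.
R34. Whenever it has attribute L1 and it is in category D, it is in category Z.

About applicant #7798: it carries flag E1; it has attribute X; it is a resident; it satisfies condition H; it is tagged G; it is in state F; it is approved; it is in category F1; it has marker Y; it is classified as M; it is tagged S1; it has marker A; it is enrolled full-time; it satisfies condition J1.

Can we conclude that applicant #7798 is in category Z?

No

Forward chaining from the given facts derives: is in state L, is eligible for tier A, is denied, is tagged K, carries flag Q, is employed, receives a waiver, is in category B1, requires an interview, has attribute P, is tagged W, meets criterion T1, is exempt, satisfies condition D1.
The only rule concluding "it is in category Z" is R34, which needs "it has attribute L1"; that is never established.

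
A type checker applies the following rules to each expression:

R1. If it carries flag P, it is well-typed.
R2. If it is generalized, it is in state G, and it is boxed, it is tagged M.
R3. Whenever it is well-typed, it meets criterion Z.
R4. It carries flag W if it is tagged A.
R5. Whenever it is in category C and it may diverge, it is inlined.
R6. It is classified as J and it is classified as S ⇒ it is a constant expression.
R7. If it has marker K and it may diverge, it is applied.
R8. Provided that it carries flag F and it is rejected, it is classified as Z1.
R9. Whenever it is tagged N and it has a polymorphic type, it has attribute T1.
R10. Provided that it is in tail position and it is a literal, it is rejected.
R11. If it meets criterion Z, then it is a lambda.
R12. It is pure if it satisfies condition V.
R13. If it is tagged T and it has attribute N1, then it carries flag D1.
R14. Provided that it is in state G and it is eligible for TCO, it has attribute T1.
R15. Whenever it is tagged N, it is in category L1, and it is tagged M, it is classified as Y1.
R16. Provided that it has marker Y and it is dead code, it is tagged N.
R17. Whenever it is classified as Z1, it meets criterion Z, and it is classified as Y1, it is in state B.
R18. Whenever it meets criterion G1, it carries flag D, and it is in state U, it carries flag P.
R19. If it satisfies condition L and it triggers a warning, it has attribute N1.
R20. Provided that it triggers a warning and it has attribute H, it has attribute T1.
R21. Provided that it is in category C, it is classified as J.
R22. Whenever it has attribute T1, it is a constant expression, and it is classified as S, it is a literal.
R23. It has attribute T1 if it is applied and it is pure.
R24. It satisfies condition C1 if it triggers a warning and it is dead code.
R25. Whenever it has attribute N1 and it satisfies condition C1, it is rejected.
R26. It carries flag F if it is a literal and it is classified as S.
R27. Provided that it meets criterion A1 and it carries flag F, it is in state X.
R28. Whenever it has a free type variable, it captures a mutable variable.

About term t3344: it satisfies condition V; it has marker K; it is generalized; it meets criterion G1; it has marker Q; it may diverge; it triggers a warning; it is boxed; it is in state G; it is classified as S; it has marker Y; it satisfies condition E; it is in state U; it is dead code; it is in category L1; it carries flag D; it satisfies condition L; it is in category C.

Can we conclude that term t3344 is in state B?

Yes

By R2 (it is generalized, it is in state G, it is boxed): it is tagged M.
By R7 (it has marker K, it may diverge): it is applied.
By R12 (it satisfies condition V): it is pure.
By R16 (it has marker Y, it is dead code): it is tagged N.
By R18 (it meets criterion G1, it carries flag D, it is in state U): it carries flag P.
By R19 (it satisfies condition L, it triggers a warning): it has attribute N1.
By R21 (it is in category C): it is classified as J.
By R23 (it is applied, it is pure): it has attribute T1.
By R24 (it triggers a warning, it is dead code): it satisfies condition C1.
By R25 (it has attribute N1, it satisfies condition C1): it is rejected.
By R1 (it carries flag P): it is well-typed.
By R3 (it is well-typed): it meets criterion Z.
By R6 (it is classified as J, it is classified as S): it is a constant expression.
By R15 (it is tagged N, it is in category L1, it is tagged M): it is classified as Y1.
By R22 (it has attribute T1, it is a constant expression, it is classified as S): it is a literal.
By R26 (it is a literal, it is classified as S): it carries flag F.
By R8 (it carries flag F, it is rejected): it is classified as Z1.
By R17 (it is classified as Z1, it meets criterion Z, it is classified as Y1): it is in state B.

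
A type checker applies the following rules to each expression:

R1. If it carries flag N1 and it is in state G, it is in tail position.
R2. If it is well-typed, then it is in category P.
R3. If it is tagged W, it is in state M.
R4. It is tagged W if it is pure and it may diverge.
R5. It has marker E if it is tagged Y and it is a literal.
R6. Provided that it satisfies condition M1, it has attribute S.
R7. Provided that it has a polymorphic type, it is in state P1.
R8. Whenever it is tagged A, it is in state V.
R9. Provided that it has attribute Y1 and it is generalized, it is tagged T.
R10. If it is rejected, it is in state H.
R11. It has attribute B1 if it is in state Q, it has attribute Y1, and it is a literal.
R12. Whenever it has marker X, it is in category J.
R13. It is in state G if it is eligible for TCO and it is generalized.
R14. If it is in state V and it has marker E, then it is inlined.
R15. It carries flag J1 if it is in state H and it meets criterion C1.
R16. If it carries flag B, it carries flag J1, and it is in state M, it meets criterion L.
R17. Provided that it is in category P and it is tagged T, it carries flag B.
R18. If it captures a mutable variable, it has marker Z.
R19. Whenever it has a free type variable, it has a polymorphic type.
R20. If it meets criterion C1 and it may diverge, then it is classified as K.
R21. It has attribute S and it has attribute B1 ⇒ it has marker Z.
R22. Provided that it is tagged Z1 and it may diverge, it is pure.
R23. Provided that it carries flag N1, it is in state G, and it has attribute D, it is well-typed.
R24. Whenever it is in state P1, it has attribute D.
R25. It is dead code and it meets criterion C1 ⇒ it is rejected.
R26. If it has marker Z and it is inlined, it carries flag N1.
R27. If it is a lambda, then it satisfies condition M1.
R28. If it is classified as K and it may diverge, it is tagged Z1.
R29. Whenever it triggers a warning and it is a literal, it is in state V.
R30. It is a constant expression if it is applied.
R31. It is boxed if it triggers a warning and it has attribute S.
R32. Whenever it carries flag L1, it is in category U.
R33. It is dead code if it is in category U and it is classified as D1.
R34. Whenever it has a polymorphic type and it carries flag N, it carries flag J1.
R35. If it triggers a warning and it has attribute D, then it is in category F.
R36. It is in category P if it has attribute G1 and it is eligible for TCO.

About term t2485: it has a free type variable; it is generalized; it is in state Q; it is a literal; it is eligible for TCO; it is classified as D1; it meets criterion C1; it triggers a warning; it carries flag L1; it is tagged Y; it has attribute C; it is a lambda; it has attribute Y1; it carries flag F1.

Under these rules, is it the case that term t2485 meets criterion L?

Forward chaining from the given facts derives: has marker E, is tagged T, has attribute B1, is in state G, has a polymorphic type, satisfies condition M1, is in state V, is in category U, is dead code, has attribute S, is in state P1, is inlined, has marker Z, has attribute D, is rejected, carries flag N1, is boxed, is in category F, is in tail position, is in state H, carries flag J1, is well-typed, is in category P, carries flag B.
The only rule concluding "it meets criterion L" is R16, which needs "it is in state M"; that is never established.

No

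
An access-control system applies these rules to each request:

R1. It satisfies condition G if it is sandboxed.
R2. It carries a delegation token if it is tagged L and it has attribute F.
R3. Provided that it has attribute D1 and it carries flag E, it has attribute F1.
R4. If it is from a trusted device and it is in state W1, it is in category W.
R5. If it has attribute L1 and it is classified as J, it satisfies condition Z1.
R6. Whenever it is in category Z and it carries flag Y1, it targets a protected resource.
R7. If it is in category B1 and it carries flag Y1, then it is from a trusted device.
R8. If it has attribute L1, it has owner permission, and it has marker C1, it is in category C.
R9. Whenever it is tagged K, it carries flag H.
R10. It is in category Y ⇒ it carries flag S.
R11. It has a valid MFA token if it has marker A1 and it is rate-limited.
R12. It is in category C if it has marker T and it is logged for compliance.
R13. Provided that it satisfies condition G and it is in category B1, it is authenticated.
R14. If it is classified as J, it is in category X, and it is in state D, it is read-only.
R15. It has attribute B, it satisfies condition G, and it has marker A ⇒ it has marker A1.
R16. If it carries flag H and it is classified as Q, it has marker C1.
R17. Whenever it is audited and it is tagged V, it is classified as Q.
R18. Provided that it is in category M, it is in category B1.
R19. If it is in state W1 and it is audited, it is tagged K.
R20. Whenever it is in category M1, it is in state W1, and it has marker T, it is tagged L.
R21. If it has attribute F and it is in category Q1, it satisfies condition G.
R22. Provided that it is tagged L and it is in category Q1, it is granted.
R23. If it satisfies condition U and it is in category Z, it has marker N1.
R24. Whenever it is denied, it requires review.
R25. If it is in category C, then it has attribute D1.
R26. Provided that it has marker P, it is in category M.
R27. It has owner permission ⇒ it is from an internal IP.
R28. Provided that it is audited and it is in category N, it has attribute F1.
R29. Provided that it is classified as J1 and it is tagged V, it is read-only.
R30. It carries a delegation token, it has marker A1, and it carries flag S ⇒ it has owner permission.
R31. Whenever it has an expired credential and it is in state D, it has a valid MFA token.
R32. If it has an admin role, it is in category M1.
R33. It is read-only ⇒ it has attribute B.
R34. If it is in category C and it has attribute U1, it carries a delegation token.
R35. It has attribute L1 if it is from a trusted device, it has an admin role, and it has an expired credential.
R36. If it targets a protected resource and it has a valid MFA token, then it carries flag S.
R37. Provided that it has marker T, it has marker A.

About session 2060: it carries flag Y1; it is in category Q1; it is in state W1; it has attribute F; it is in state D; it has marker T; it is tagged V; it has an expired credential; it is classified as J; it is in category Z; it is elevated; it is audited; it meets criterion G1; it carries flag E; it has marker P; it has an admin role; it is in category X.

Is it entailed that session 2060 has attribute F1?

By R6 (it is in category Z, it carries flag Y1): it targets a protected resource.
By R14 (it is classified as J, it is in category X, it is in state D): it is read-only.
By R17 (it is audited, it is tagged V): it is classified as Q.
By R19 (it is in state W1, it is audited): it is tagged K.
By R21 (it has attribute F, it is in category Q1): it satisfies condition G.
By R26 (it has marker P): it is in category M.
By R31 (it has an expired credential, it is in state D): it has a valid MFA token.
By R32 (it has an admin role): it is in category M1.
By R33 (it is read-only): it has attribute B.
By R36 (it targets a protected resource, it has a valid MFA token): it carries flag S.
By R37 (it has marker T): it has marker A.
By R9 (it is tagged K): it carries flag H.
By R15 (it has attribute B, it satisfies condition G, it has marker A): it has marker A1.
By R16 (it carries flag H, it is classified as Q): it has marker C1.
By R18 (it is in category M): it is in category B1.
By R20 (it is in category M1, it is in state W1, it has marker T): it is tagged L.
By R2 (it is tagged L, it has attribute F): it carries a delegation token.
By R7 (it is in category B1, it carries flag Y1): it is from a trusted device.
By R30 (it carries a delegation token, it has marker A1, it carries flag S): it has owner permission.
By R35 (it is from a trusted device, it has an admin role, it has an expired credential): it has attribute L1.
By R8 (it has attribute L1, it has owner permission, it has marker C1): it is in category C.
By R25 (it is in category C): it has attribute D1.
By R3 (it has attribute D1, it carries flag E): it has attribute F1.

Yes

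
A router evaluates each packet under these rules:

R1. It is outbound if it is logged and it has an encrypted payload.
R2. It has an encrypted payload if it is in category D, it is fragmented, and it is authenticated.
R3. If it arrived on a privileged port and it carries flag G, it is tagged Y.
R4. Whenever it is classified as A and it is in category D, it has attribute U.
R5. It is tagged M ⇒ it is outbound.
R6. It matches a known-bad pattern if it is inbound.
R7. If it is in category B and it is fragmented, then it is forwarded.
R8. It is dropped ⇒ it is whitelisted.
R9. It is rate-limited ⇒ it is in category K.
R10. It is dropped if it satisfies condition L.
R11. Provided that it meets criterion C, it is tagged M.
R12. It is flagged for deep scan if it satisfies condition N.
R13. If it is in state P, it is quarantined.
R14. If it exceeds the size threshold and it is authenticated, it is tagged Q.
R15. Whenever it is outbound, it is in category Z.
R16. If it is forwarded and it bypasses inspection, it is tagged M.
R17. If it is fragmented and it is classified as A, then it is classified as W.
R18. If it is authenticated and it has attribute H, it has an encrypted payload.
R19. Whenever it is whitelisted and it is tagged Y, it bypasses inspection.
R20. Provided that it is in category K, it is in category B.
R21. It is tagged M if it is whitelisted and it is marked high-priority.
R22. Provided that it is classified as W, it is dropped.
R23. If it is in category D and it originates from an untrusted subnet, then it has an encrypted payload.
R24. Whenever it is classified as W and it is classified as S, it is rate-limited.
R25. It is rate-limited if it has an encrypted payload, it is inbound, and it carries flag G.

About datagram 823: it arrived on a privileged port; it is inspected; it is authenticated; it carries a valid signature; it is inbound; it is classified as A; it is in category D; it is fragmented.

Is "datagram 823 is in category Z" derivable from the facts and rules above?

Forward chaining from the given facts derives: has an encrypted payload, has attribute U, matches a known-bad pattern, is classified as W, is dropped, is whitelisted.
The only rule concluding "it is in category Z" is R15, which needs "it is outbound"; that is never established.

No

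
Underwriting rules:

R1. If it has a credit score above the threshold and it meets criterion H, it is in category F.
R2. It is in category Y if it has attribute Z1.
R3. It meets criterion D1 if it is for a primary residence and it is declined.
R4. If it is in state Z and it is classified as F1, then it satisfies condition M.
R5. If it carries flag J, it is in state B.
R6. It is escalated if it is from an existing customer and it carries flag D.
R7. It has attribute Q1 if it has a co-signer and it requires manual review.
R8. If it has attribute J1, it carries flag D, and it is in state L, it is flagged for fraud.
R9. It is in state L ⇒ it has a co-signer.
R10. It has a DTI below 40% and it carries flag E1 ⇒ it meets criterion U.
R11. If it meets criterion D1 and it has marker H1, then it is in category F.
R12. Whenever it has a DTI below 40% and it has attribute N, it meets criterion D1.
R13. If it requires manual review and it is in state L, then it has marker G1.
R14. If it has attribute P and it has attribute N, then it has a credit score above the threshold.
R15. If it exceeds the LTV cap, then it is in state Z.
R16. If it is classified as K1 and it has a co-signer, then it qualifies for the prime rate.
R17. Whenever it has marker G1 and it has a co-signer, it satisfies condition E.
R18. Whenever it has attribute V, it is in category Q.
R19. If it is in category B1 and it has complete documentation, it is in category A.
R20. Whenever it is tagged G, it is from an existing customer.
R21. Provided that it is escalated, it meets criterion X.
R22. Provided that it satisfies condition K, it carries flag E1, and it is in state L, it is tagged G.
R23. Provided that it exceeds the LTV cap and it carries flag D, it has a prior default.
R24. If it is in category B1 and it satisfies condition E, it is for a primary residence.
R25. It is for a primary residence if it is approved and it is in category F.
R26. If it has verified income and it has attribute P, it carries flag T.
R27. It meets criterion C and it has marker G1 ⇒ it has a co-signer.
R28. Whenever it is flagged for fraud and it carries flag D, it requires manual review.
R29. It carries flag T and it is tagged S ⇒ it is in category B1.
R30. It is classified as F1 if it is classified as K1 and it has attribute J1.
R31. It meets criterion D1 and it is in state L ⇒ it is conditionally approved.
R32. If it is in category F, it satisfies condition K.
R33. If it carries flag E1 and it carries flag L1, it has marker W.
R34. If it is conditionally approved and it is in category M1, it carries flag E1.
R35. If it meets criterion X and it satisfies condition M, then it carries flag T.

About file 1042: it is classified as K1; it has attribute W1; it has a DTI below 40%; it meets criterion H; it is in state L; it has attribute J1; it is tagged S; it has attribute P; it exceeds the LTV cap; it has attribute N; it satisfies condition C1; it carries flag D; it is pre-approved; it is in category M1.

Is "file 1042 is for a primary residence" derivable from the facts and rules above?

Yes

By R8 (it has attribute J1, it carries flag D, it is in state L): it is flagged for fraud.
By R9 (it is in state L): it has a co-signer.
By R12 (it has a DTI below 40%, it has attribute N): it meets criterion D1.
By R14 (it has attribute P, it has attribute N): it has a credit score above the threshold.
By R15 (it exceeds the LTV cap): it is in state Z.
By R28 (it is flagged for fraud, it carries flag D): it requires manual review.
By R30 (it is classified as K1, it has attribute J1): it is classified as F1.
By R31 (it meets criterion D1, it is in state L): it is conditionally approved.
By R34 (it is conditionally approved, it is in category M1): it carries flag E1.
By R1 (it has a credit score above the threshold, it meets criterion H): it is in category F.
By R4 (it is in state Z, it is classified as F1): it satisfies condition M.
By R13 (it requires manual review, it is in state L): it has marker G1.
By R17 (it has marker G1, it has a co-signer): it satisfies condition E.
By R32 (it is in category F): it satisfies condition K.
By R22 (it satisfies condition K, it carries flag E1, it is in state L): it is tagged G.
By R20 (it is tagged G): it is from an existing customer.
By R6 (it is from an existing customer, it carries flag D): it is escalated.
By R21 (it is escalated): it meets criterion X.
By R35 (it meets criterion X, it satisfies condition M): it carries flag T.
By R29 (it carries flag T, it is tagged S): it is in category B1.
By R24 (it is in category B1, it satisfies condition E): it is for a primary residence.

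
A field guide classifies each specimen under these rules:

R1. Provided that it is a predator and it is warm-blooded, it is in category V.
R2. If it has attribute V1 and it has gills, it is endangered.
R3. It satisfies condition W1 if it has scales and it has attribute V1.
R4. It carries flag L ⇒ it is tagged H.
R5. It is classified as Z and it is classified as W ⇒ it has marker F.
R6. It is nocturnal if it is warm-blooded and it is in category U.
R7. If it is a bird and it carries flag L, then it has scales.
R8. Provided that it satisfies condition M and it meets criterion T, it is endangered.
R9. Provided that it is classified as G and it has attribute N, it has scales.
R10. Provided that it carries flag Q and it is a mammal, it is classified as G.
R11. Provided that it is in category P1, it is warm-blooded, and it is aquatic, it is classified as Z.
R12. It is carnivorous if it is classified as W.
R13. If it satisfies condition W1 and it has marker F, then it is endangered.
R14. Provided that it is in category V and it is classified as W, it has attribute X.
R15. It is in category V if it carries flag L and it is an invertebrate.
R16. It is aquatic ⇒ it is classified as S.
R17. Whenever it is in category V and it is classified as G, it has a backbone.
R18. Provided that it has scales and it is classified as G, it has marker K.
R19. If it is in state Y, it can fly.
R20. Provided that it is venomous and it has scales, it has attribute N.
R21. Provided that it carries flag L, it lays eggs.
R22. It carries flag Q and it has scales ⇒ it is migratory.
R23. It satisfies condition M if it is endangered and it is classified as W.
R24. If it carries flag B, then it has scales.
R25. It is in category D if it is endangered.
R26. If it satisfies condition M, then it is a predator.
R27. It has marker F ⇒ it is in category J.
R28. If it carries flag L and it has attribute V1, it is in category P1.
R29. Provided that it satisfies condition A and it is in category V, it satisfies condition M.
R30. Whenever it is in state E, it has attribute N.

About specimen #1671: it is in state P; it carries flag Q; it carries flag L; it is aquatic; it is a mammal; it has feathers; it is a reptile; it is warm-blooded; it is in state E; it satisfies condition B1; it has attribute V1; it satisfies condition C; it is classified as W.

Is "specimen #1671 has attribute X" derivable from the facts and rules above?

Yes

By R10 (it carries flag Q, it is a mammal): it is classified as G.
By R28 (it carries flag L, it has attribute V1): it is in category P1.
By R30 (it is in state E): it has attribute N.
By R9 (it is classified as G, it has attribute N): it has scales.
By R11 (it is in category P1, it is warm-blooded, it is aquatic): it is classified as Z.
By R3 (it has scales, it has attribute V1): it satisfies condition W1.
By R5 (it is classified as Z, it is classified as W): it has marker F.
By R13 (it satisfies condition W1, it has marker F): it is endangered.
By R23 (it is endangered, it is classified as W): it satisfies condition M.
By R26 (it satisfies condition M): it is a predator.
By R1 (it is a predator, it is warm-blooded): it is in category V.
By R14 (it is in category V, it is classified as W): it has attribute X.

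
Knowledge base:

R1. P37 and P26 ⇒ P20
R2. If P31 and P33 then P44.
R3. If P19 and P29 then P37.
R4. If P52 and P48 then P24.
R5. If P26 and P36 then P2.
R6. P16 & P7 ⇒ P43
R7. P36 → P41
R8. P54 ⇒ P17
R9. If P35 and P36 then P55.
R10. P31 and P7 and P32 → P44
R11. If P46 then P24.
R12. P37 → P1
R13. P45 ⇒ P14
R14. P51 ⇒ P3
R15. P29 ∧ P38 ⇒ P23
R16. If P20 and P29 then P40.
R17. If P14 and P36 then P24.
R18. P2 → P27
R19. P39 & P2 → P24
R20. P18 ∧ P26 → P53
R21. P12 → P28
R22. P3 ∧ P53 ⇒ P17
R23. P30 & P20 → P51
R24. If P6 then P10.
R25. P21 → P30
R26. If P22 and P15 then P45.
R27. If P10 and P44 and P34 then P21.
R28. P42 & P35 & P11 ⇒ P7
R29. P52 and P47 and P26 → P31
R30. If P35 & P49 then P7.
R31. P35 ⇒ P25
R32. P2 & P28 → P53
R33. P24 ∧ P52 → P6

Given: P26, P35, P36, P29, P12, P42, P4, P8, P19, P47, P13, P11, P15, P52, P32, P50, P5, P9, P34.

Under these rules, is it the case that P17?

No

Forward chaining from the given facts derives: P37, P2, P41, P55, P1, P27, P28, P7, P31, P25, P53, P20, P44, P40.
Rules concluding P17: R8 needs P54; R22 needs P3 — none of these are established.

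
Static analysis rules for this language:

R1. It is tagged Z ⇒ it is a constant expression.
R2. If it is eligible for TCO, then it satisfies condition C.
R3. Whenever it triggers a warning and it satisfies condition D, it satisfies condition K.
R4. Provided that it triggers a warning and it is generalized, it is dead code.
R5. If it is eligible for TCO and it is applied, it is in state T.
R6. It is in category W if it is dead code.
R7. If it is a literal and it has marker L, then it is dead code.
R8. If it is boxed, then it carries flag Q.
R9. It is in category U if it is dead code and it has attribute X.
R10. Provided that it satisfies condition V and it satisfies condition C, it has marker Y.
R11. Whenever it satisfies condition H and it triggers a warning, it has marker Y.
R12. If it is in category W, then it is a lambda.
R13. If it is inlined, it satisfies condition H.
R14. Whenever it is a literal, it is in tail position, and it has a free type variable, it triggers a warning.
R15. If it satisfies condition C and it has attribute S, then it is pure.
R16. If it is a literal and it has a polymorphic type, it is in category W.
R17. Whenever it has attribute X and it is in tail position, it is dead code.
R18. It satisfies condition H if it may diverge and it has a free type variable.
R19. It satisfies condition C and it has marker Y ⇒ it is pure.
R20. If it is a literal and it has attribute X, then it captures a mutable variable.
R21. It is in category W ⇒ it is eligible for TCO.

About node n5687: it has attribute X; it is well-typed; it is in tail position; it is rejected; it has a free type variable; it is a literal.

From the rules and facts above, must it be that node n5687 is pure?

Forward chaining from the given facts derives: triggers a warning, is dead code, captures a mutable variable, is in category W, is in category U, is a lambda, is eligible for TCO, satisfies condition C.
Rules concluding "it is pure": R15 needs "it has attribute S"; R19 needs "it has marker Y" — none of these are established.

No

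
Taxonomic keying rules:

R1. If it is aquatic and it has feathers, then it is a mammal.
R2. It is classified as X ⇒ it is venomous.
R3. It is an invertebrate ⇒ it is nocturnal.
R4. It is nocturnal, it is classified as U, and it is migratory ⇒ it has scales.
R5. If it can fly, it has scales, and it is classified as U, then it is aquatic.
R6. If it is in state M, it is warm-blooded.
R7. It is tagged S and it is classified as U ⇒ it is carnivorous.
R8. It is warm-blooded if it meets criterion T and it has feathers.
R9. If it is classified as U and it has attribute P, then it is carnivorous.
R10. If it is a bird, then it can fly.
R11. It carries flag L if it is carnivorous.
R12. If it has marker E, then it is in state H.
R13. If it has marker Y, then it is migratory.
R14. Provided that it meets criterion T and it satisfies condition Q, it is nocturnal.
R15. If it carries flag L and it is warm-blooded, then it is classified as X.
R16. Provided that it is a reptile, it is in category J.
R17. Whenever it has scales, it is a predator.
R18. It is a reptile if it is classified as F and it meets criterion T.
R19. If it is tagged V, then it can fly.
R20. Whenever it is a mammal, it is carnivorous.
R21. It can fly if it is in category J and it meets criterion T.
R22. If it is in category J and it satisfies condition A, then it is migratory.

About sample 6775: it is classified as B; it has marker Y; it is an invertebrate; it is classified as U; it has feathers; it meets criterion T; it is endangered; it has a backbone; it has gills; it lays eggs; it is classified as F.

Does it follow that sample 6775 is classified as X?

By R3 (it is an invertebrate): it is nocturnal.
By R8 (it meets criterion T, it has feathers): it is warm-blooded.
By R13 (it has marker Y): it is migratory.
By R18 (it is classified as F, it meets criterion T): it is a reptile.
By R4 (it is nocturnal, it is classified as U, it is migratory): it has scales.
By R16 (it is a reptile): it is in category J.
By R21 (it is in category J, it meets criterion T): it can fly.
By R5 (it can fly, it has scales, it is classified as U): it is aquatic.
By R1 (it is aquatic, it has feathers): it is a mammal.
By R20 (it is a mammal): it is carnivorous.
By R11 (it is carnivorous): it carries flag L.
By R15 (it carries flag L, it is warm-blooded): it is classified as X.

Yes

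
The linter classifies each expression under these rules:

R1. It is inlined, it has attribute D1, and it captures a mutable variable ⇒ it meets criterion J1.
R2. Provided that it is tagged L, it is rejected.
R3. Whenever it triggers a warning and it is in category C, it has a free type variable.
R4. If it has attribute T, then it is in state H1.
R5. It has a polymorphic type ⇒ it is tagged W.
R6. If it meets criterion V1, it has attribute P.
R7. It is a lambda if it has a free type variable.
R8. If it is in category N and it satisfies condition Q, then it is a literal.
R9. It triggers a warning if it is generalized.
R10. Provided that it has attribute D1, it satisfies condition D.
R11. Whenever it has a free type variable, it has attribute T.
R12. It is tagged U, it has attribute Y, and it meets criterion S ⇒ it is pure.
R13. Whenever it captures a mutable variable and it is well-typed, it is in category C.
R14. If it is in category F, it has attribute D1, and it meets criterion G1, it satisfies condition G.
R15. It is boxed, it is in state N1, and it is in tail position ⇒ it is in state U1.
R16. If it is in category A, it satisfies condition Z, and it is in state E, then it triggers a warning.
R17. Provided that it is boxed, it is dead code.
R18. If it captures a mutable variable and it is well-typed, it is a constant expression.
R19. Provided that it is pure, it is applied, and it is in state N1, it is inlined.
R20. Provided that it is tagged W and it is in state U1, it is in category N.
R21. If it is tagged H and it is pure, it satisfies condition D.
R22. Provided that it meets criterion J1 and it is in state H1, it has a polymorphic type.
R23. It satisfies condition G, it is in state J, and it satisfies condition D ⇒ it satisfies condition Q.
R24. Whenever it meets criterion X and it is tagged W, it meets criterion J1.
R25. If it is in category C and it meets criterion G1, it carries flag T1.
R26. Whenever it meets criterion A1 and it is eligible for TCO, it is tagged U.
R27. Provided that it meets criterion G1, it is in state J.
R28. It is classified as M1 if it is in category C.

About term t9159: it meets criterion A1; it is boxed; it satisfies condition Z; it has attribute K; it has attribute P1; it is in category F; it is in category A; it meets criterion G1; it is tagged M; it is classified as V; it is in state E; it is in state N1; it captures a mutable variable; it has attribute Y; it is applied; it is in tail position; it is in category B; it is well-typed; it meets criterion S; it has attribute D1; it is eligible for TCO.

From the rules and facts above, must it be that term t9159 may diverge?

No

Forward chaining from the given facts derives: satisfies condition D, is in category C, satisfies condition G, is in state U1, triggers a warning, is dead code, is a constant expression, carries flag T1, is tagged U, is in state J, is classified as M1, has a free type variable, is a lambda, has attribute T, is pure, is inlined, satisfies condition Q, meets criterion J1, is in state H1, has a polymorphic type, is tagged W, is in category N, is a literal.
No rule has "it may diverge" as its conclusion, and it is not among the given facts.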